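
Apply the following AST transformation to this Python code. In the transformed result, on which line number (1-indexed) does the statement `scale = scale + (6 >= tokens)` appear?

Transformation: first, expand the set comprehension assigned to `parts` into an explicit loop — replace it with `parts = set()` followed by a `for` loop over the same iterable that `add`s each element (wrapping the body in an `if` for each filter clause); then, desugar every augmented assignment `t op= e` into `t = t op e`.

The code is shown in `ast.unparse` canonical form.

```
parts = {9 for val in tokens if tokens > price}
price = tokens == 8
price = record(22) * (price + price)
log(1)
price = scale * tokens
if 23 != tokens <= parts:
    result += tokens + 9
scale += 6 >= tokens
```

11

Transformed code:
parts = set()
for val in tokens:
    if tokens > price:
        parts.add(9)
price = tokens == 8
price = record(22) * (price + price)
log(1)
price = scale * tokens
if 23 != tokens <= parts:
    result = result + (tokens + 9)
scale = scale + (6 >= tokens)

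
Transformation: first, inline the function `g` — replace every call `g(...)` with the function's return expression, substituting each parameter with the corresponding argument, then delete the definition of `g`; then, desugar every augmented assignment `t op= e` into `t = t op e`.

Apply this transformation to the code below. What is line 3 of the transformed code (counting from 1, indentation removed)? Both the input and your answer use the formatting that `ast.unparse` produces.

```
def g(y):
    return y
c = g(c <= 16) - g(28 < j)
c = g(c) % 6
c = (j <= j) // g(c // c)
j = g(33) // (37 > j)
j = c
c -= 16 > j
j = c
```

Transformed code:
c = (c <= 16) - (28 < j)
c = c % 6
c = (j <= j) // (c // c)
j = 33 // (37 > j)
j = c
c = c - (16 > j)
j = c

c = (j <= j) // (c // c)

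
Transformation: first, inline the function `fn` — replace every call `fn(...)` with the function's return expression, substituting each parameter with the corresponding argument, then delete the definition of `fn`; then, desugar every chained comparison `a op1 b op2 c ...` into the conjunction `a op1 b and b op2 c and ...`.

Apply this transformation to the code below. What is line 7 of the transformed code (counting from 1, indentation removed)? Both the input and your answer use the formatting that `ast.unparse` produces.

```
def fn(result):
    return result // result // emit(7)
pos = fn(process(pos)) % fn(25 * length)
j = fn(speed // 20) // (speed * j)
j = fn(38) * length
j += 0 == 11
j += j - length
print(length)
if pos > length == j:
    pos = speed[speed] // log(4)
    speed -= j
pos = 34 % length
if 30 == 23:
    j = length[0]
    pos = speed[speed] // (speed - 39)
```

if pos > length and length == j:

Transformed code:
pos = process(pos) // process(pos) // emit(7) % (25 * length // (25 * length) // emit(7))
j = speed // 20 // (speed // 20) // emit(7) // (speed * j)
j = 38 // 38 // emit(7) * length
j += 0 == 11
j += j - length
print(length)
if pos > length and length == j:
    pos = speed[speed] // log(4)
    speed -= j
pos = 34 % length
if 30 == 23:
    j = length[0]
    pos = speed[speed] // (speed - 39)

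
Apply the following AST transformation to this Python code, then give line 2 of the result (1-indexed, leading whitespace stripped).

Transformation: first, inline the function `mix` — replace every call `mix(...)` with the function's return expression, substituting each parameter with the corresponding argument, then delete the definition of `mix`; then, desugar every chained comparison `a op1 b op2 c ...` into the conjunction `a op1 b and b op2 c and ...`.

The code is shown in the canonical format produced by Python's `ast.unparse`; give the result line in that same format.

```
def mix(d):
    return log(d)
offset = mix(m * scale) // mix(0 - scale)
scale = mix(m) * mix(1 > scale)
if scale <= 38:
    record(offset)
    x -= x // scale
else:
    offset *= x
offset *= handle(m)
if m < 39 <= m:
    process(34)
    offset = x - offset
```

Transformed code:
offset = log(m * scale) // log(0 - scale)
scale = log(m) * log(1 > scale)
if scale <= 38:
    record(offset)
    x -= x // scale
else:
    offset *= x
offset *= handle(m)
if m < 39 and 39 <= m:
    process(34)
    offset = x - offset

scale = log(m) * log(1 > scale)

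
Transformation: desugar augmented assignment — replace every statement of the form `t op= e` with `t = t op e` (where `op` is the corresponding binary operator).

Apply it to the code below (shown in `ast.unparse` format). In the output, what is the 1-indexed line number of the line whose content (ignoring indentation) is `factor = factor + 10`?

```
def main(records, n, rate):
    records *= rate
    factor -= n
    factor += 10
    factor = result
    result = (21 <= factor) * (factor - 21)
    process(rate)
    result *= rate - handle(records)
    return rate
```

Transformed code:
def main(records, n, rate):
    records = records * rate
    factor = factor - n
    factor = factor + 10
    factor = result
    result = (21 <= factor) * (factor - 21)
    process(rate)
    result = result * (rate - handle(records))
    return rate

4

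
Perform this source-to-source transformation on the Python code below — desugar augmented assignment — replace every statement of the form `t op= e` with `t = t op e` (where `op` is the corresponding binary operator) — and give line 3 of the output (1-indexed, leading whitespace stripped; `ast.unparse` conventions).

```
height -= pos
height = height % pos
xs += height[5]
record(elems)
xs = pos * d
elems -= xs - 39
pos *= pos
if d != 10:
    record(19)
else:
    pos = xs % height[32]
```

xs = xs + height[5]

Transformed code:
height = height - pos
height = height % pos
xs = xs + height[5]
record(elems)
xs = pos * d
elems = elems - (xs - 39)
pos = pos * pos
if d != 10:
    record(19)
else:
    pos = xs % height[32]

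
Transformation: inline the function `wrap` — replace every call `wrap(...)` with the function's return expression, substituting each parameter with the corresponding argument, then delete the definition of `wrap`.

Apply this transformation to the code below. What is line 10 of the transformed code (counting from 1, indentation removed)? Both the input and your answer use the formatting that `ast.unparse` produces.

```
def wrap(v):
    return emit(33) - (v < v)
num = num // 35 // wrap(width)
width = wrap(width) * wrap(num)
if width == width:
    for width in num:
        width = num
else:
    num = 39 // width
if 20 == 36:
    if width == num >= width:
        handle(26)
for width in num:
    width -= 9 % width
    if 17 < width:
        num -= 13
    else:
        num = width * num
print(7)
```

handle(26)

Transformed code:
num = num // 35 // (emit(33) - (width < width))
width = (emit(33) - (width < width)) * (emit(33) - (num < num))
if width == width:
    for width in num:
        width = num
else:
    num = 39 // width
if 20 == 36:
    if width == num >= width:
        handle(26)
for width in num:
    width -= 9 % width
    if 17 < width:
        num -= 13
    else:
        num = width * num
print(7)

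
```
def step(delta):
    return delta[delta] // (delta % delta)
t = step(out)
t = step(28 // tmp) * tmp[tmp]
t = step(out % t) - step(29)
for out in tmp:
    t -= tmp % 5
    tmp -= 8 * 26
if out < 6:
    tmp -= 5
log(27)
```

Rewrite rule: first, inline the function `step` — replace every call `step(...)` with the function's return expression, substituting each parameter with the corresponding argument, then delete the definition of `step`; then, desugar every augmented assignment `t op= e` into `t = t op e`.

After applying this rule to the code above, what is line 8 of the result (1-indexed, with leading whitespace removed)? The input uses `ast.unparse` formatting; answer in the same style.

tmp = tmp - 5

Transformed code:
t = out[out] // (out % out)
t = (28 // tmp)[28 // tmp] // (28 // tmp % (28 // tmp)) * tmp[tmp]
t = (out % t)[out % t] // (out % t % (out % t)) - 29[29] // (29 % 29)
for out in tmp:
    t = t - tmp % 5
    tmp = tmp - 8 * 26
if out < 6:
    tmp = tmp - 5
log(27)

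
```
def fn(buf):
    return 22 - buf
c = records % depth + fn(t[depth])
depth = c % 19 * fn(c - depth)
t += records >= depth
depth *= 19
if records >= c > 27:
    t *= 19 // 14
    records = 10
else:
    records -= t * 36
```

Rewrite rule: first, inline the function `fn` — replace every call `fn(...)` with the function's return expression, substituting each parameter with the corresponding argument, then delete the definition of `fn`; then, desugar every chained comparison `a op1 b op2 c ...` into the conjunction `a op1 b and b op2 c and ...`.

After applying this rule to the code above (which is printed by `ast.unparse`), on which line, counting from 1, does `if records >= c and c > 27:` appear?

Transformed code:
c = records % depth + (22 - t[depth])
depth = c % 19 * (22 - (c - depth))
t += records >= depth
depth *= 19
if records >= c and c > 27:
    t *= 19 // 14
    records = 10
else:
    records -= t * 36

5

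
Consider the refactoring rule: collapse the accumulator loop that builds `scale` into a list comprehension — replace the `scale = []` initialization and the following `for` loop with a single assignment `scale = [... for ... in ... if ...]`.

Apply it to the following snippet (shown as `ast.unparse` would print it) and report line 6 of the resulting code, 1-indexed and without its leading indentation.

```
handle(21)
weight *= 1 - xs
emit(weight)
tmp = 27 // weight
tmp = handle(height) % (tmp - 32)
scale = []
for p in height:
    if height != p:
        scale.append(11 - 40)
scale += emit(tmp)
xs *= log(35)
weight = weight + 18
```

Transformed code:
handle(21)
weight *= 1 - xs
emit(weight)
tmp = 27 // weight
tmp = handle(height) % (tmp - 32)
scale = [11 - 40 for p in height if height != p]
scale += emit(tmp)
xs *= log(35)
weight = weight + 18

scale = [11 - 40 for p in height if height != p]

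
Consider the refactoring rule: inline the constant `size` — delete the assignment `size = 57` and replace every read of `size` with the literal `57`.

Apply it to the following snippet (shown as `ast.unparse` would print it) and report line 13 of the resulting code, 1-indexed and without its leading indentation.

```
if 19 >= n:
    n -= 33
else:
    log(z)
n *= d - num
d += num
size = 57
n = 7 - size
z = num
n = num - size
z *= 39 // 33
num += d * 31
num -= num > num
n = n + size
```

Transformed code:
if 19 >= n:
    n -= 33
else:
    log(z)
n *= d - num
d += num
n = 7 - 57
z = num
n = num - 57
z *= 39 // 33
num += d * 31
num -= num > num
n = n + 57

n = n + 57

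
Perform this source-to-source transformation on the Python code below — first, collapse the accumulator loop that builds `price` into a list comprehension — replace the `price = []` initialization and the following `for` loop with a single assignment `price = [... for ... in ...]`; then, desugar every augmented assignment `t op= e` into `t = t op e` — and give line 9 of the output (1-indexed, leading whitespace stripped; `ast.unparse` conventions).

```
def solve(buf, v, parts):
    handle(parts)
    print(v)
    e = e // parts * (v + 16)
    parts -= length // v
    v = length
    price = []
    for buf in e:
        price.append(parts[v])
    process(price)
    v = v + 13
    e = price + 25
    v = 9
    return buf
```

Transformed code:
def solve(buf, v, parts):
    handle(parts)
    print(v)
    e = e // parts * (v + 16)
    parts = parts - length // v
    v = length
    price = [parts[v] for buf in e]
    process(price)
    v = v + 13
    e = price + 25
    v = 9
    return buf

v = v + 13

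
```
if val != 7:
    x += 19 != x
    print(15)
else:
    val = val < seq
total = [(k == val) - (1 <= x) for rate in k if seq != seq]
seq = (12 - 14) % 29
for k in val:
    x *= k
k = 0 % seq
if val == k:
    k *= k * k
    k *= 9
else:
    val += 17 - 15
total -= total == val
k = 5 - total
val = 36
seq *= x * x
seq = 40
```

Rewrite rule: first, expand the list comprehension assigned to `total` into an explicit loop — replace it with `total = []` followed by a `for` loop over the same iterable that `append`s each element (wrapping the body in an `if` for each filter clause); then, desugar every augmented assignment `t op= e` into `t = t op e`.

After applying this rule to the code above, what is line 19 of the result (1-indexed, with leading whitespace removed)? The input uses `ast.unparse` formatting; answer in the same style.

Transformed code:
if val != 7:
    x = x + (19 != x)
    print(15)
else:
    val = val < seq
total = []
for rate in k:
    if seq != seq:
        total.append((k == val) - (1 <= x))
seq = (12 - 14) % 29
for k in val:
    x = x * k
k = 0 % seq
if val == k:
    k = k * (k * k)
    k = k * 9
else:
    val = val + (17 - 15)
total = total - (total == val)
k = 5 - total
val = 36
seq = seq * (x * x)
seq = 40

total = total - (total == val)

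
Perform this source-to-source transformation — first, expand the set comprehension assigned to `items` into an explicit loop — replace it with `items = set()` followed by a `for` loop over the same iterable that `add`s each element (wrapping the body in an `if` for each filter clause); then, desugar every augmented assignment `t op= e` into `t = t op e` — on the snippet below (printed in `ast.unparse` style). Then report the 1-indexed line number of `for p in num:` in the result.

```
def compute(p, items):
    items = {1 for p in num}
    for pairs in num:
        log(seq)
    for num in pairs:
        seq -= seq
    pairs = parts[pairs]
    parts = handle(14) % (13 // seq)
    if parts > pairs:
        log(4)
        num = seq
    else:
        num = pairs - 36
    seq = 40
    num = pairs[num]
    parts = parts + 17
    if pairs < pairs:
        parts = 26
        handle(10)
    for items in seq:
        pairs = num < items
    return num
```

3

Transformed code:
def compute(p, items):
    items = set()
    for p in num:
        items.add(1)
    for pairs in num:
        log(seq)
    for num in pairs:
        seq = seq - seq
    pairs = parts[pairs]
    parts = handle(14) % (13 // seq)
    if parts > pairs:
        log(4)
        num = seq
    else:
        num = pairs - 36
    seq = 40
    num = pairs[num]
    parts = parts + 17
    if pairs < pairs:
        parts = 26
        handle(10)
    for items in seq:
        pairs = num < items
    return num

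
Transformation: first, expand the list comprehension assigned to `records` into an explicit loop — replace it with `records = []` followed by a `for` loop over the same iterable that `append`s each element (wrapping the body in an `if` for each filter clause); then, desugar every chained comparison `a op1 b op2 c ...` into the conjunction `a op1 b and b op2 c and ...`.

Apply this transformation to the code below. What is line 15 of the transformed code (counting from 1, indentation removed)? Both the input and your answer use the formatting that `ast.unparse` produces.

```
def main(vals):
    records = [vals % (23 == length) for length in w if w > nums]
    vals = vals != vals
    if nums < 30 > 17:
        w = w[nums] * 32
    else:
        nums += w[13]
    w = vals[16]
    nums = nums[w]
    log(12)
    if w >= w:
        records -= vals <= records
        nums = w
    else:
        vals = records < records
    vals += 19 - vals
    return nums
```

records -= vals <= records

Transformed code:
def main(vals):
    records = []
    for length in w:
        if w > nums:
            records.append(vals % (23 == length))
    vals = vals != vals
    if nums < 30 and 30 > 17:
        w = w[nums] * 32
    else:
        nums += w[13]
    w = vals[16]
    nums = nums[w]
    log(12)
    if w >= w:
        records -= vals <= records
        nums = w
    else:
        vals = records < records
    vals += 19 - vals
    return nums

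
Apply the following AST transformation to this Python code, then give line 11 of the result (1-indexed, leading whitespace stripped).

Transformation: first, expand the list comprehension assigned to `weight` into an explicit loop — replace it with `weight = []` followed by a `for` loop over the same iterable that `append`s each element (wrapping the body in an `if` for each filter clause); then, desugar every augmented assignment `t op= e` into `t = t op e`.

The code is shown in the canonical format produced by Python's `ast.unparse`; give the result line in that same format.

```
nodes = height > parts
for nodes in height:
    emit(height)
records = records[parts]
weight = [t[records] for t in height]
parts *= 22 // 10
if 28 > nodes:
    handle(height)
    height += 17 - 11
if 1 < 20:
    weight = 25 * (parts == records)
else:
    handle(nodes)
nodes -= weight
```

Transformed code:
nodes = height > parts
for nodes in height:
    emit(height)
records = records[parts]
weight = []
for t in height:
    weight.append(t[records])
parts = parts * (22 // 10)
if 28 > nodes:
    handle(height)
    height = height + (17 - 11)
if 1 < 20:
    weight = 25 * (parts == records)
else:
    handle(nodes)
nodes = nodes - weight

height = height + (17 - 11)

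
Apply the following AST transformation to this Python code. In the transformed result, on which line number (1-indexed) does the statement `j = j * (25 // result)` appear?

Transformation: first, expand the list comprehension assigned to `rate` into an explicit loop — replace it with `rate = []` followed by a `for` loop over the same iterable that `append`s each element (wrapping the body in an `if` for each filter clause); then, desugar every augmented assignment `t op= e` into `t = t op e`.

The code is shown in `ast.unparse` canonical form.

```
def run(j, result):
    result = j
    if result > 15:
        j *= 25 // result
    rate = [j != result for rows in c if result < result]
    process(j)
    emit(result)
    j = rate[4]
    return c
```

4

Transformed code:
def run(j, result):
    result = j
    if result > 15:
        j = j * (25 // result)
    rate = []
    for rows in c:
        if result < result:
            rate.append(j != result)
    process(j)
    emit(result)
    j = rate[4]
    return c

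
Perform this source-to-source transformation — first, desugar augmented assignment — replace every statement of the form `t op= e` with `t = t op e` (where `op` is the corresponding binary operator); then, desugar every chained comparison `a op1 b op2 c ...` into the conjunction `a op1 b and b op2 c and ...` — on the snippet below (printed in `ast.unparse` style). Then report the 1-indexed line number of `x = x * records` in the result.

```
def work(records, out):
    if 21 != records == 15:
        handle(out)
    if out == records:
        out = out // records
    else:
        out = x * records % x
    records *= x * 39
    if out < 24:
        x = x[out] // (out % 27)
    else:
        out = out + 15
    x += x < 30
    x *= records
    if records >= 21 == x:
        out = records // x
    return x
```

Transformed code:
def work(records, out):
    if 21 != records and records == 15:
        handle(out)
    if out == records:
        out = out // records
    else:
        out = x * records % x
    records = records * (x * 39)
    if out < 24:
        x = x[out] // (out % 27)
    else:
        out = out + 15
    x = x + (x < 30)
    x = x * records
    if records >= 21 and 21 == x:
        out = records // x
    return x

14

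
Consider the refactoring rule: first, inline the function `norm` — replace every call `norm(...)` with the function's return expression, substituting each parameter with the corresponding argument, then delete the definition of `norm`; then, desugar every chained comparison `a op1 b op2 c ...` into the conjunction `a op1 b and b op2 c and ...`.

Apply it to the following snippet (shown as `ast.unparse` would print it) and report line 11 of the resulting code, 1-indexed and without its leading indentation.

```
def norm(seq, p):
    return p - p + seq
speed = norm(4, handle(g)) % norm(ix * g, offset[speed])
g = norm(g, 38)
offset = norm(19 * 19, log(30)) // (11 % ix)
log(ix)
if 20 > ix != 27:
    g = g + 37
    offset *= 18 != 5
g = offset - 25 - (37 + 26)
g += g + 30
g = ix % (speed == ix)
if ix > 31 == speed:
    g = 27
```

Transformed code:
speed = (handle(g) - handle(g) + 4) % (offset[speed] - offset[speed] + ix * g)
g = 38 - 38 + g
offset = (log(30) - log(30) + 19 * 19) // (11 % ix)
log(ix)
if 20 > ix and ix != 27:
    g = g + 37
    offset *= 18 != 5
g = offset - 25 - (37 + 26)
g += g + 30
g = ix % (speed == ix)
if ix > 31 and 31 == speed:
    g = 27

if ix > 31 and 31 == speed:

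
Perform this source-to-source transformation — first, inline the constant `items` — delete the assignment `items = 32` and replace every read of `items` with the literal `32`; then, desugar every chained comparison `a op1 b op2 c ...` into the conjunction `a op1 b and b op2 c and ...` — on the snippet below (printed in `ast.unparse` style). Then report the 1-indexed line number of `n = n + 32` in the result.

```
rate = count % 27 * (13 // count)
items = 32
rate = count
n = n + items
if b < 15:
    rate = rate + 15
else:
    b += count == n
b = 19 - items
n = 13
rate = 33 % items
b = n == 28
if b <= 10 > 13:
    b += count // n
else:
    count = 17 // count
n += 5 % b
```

3

Transformed code:
rate = count % 27 * (13 // count)
rate = count
n = n + 32
if b < 15:
    rate = rate + 15
else:
    b += count == n
b = 19 - 32
n = 13
rate = 33 % 32
b = n == 28
if b <= 10 and 10 > 13:
    b += count // n
else:
    count = 17 // count
n += 5 % b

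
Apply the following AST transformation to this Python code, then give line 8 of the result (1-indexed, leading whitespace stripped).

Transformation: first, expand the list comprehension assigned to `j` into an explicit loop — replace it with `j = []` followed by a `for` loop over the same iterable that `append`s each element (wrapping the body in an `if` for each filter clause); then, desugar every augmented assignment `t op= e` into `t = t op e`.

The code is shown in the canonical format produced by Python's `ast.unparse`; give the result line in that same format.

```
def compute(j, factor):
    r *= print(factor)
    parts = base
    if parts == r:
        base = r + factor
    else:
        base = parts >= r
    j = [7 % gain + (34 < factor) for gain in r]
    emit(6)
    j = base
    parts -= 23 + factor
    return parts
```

j = []

Transformed code:
def compute(j, factor):
    r = r * print(factor)
    parts = base
    if parts == r:
        base = r + factor
    else:
        base = parts >= r
    j = []
    for gain in r:
        j.append(7 % gain + (34 < factor))
    emit(6)
    j = base
    parts = parts - (23 + factor)
    return parts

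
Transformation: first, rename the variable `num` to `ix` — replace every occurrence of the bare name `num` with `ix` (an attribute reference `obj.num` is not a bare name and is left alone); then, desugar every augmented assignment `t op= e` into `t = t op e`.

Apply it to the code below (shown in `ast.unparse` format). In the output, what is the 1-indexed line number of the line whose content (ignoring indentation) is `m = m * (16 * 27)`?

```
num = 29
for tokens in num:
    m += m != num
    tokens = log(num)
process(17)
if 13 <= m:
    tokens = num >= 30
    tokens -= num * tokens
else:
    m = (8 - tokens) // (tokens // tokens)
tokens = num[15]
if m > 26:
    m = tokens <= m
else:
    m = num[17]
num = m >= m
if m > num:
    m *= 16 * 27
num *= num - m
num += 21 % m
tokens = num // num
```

18

Transformed code:
ix = 29
for tokens in ix:
    m = m + (m != ix)
    tokens = log(ix)
process(17)
if 13 <= m:
    tokens = ix >= 30
    tokens = tokens - ix * tokens
else:
    m = (8 - tokens) // (tokens // tokens)
tokens = ix[15]
if m > 26:
    m = tokens <= m
else:
    m = ix[17]
ix = m >= m
if m > ix:
    m = m * (16 * 27)
ix = ix * (ix - m)
ix = ix + 21 % m
tokens = ix // ix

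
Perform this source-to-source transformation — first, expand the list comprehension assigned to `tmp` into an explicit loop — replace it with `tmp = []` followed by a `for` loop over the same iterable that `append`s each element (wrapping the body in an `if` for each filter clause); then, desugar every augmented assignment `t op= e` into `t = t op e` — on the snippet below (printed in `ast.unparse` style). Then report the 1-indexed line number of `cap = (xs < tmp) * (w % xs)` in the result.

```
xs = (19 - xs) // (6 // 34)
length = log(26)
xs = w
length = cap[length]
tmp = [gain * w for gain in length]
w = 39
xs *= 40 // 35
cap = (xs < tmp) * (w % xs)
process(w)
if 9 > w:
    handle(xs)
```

Transformed code:
xs = (19 - xs) // (6 // 34)
length = log(26)
xs = w
length = cap[length]
tmp = []
for gain in length:
    tmp.append(gain * w)
w = 39
xs = xs * (40 // 35)
cap = (xs < tmp) * (w % xs)
process(w)
if 9 > w:
    handle(xs)

10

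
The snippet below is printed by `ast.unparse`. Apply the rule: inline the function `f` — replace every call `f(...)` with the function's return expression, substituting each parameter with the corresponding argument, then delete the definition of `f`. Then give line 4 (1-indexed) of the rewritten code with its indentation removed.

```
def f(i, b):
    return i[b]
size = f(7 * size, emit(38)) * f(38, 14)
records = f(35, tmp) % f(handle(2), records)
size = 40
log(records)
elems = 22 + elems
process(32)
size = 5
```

log(records)

Transformed code:
size = (7 * size)[emit(38)] * 38[14]
records = 35[tmp] % handle(2)[records]
size = 40
log(records)
elems = 22 + elems
process(32)
size = 5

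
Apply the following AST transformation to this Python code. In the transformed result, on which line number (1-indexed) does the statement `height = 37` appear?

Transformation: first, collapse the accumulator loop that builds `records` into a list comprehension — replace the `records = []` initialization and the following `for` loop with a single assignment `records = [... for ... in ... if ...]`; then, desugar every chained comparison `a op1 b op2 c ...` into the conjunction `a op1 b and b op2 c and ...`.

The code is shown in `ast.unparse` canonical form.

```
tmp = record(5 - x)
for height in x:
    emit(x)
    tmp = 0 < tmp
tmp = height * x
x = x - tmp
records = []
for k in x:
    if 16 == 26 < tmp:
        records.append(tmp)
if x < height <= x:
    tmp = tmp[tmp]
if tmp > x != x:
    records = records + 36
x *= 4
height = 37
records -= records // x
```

Transformed code:
tmp = record(5 - x)
for height in x:
    emit(x)
    tmp = 0 < tmp
tmp = height * x
x = x - tmp
records = [tmp for k in x if 16 == 26 and 26 < tmp]
if x < height and height <= x:
    tmp = tmp[tmp]
if tmp > x and x != x:
    records = records + 36
x *= 4
height = 37
records -= records // x

13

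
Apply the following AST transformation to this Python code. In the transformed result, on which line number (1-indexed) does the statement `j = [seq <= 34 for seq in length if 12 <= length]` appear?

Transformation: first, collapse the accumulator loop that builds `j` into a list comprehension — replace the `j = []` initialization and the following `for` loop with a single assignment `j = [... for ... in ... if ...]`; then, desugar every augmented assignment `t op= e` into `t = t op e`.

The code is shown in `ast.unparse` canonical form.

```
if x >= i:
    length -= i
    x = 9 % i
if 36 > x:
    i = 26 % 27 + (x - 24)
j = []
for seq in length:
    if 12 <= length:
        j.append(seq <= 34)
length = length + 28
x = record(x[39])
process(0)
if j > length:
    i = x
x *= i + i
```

Transformed code:
if x >= i:
    length = length - i
    x = 9 % i
if 36 > x:
    i = 26 % 27 + (x - 24)
j = [seq <= 34 for seq in length if 12 <= length]
length = length + 28
x = record(x[39])
process(0)
if j > length:
    i = x
x = x * (i + i)

6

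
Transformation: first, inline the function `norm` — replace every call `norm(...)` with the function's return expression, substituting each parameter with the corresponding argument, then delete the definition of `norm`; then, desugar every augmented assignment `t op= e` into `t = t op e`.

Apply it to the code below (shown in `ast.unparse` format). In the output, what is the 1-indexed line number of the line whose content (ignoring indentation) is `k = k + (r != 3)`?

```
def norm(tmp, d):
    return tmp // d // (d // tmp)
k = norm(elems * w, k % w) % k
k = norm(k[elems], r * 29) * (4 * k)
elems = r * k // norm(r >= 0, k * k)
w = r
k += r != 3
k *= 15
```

Transformed code:
k = elems * w // (k % w) // (k % w // (elems * w)) % k
k = k[elems] // (r * 29) // (r * 29 // k[elems]) * (4 * k)
elems = r * k // ((r >= 0) // (k * k) // (k * k // (r >= 0)))
w = r
k = k + (r != 3)
k = k * 15

5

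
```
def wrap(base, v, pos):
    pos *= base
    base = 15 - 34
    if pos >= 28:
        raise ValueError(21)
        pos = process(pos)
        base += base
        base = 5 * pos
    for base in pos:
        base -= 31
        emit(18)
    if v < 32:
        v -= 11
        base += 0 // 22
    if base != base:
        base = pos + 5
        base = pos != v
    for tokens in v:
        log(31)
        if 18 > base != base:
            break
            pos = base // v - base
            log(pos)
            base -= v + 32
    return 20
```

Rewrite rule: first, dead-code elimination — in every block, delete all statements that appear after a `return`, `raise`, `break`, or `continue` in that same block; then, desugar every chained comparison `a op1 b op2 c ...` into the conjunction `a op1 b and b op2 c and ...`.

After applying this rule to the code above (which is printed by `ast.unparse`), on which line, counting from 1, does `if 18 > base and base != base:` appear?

Transformed code:
def wrap(base, v, pos):
    pos *= base
    base = 15 - 34
    if pos >= 28:
        raise ValueError(21)
    for base in pos:
        base -= 31
        emit(18)
    if v < 32:
        v -= 11
        base += 0 // 22
    if base != base:
        base = pos + 5
        base = pos != v
    for tokens in v:
        log(31)
        if 18 > base and base != base:
            break
    return 20

17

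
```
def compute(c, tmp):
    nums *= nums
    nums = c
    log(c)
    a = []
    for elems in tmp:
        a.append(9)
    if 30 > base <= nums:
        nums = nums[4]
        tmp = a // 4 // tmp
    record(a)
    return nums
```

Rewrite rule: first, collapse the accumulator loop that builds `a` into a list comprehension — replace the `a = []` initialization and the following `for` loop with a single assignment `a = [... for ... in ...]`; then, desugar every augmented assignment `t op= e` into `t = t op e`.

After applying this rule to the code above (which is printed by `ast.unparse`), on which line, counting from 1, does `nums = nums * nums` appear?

2

Transformed code:
def compute(c, tmp):
    nums = nums * nums
    nums = c
    log(c)
    a = [9 for elems in tmp]
    if 30 > base <= nums:
        nums = nums[4]
        tmp = a // 4 // tmp
    record(a)
    return nums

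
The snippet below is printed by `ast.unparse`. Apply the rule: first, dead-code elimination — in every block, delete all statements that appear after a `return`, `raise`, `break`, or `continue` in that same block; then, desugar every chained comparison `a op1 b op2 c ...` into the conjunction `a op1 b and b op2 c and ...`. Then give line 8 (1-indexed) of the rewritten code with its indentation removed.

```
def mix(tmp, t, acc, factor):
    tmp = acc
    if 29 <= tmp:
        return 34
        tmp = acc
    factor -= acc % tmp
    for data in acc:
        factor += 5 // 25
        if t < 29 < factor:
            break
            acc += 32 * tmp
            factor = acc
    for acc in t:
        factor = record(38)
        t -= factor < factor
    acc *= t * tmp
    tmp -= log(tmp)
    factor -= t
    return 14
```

Transformed code:
def mix(tmp, t, acc, factor):
    tmp = acc
    if 29 <= tmp:
        return 34
    factor -= acc % tmp
    for data in acc:
        factor += 5 // 25
        if t < 29 and 29 < factor:
            break
    for acc in t:
        factor = record(38)
        t -= factor < factor
    acc *= t * tmp
    tmp -= log(tmp)
    factor -= t
    return 14

if t < 29 and 29 < factor:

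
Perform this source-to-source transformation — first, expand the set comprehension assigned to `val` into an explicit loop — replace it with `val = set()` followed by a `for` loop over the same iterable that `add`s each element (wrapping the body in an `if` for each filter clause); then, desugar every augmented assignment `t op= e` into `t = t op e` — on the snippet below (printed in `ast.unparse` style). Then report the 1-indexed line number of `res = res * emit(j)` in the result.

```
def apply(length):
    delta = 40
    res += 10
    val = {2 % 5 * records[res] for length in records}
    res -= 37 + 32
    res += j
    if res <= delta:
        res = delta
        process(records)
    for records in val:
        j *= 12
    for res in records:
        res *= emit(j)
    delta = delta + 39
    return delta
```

15

Transformed code:
def apply(length):
    delta = 40
    res = res + 10
    val = set()
    for length in records:
        val.add(2 % 5 * records[res])
    res = res - (37 + 32)
    res = res + j
    if res <= delta:
        res = delta
        process(records)
    for records in val:
        j = j * 12
    for res in records:
        res = res * emit(j)
    delta = delta + 39
    return delta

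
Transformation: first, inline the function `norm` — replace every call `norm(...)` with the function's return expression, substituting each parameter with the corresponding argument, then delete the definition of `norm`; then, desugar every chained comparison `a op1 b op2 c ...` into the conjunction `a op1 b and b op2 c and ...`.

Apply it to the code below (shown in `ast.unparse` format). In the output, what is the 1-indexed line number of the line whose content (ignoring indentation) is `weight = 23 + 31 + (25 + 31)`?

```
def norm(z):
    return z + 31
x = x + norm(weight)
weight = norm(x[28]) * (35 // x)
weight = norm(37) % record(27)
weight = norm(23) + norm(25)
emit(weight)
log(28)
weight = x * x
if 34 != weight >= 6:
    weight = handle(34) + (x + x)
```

Transformed code:
x = x + (weight + 31)
weight = (x[28] + 31) * (35 // x)
weight = (37 + 31) % record(27)
weight = 23 + 31 + (25 + 31)
emit(weight)
log(28)
weight = x * x
if 34 != weight and weight >= 6:
    weight = handle(34) + (x + x)

4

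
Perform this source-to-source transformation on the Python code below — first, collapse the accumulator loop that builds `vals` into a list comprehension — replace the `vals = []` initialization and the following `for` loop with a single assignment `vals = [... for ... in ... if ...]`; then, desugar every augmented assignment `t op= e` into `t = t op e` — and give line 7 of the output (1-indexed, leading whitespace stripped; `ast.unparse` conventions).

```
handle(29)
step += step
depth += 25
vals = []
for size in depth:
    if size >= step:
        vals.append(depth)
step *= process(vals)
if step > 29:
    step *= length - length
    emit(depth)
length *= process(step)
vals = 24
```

step = step * (length - length)

Transformed code:
handle(29)
step = step + step
depth = depth + 25
vals = [depth for size in depth if size >= step]
step = step * process(vals)
if step > 29:
    step = step * (length - length)
    emit(depth)
length = length * process(step)
vals = 24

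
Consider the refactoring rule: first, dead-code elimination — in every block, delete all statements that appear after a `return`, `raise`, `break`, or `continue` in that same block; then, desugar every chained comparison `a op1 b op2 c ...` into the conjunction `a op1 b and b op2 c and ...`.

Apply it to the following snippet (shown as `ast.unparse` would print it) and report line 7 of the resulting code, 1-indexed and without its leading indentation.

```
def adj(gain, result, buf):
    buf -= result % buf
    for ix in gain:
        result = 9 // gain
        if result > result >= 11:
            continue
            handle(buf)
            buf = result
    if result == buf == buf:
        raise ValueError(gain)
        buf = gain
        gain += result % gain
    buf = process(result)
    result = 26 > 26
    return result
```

if result == buf and buf == buf:

Transformed code:
def adj(gain, result, buf):
    buf -= result % buf
    for ix in gain:
        result = 9 // gain
        if result > result and result >= 11:
            continue
    if result == buf and buf == buf:
        raise ValueError(gain)
    buf = process(result)
    result = 26 > 26
    return result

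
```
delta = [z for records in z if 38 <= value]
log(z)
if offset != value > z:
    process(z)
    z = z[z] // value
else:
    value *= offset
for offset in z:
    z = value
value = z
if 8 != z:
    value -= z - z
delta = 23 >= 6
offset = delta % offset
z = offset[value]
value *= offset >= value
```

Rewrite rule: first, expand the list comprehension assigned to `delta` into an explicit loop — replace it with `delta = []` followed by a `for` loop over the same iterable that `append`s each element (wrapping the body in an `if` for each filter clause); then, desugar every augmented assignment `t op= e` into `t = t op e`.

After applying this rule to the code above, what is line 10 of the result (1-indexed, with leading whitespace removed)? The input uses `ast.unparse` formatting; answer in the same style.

value = value * offset

Transformed code:
delta = []
for records in z:
    if 38 <= value:
        delta.append(z)
log(z)
if offset != value > z:
    process(z)
    z = z[z] // value
else:
    value = value * offset
for offset in z:
    z = value
value = z
if 8 != z:
    value = value - (z - z)
delta = 23 >= 6
offset = delta % offset
z = offset[value]
value = value * (offset >= value)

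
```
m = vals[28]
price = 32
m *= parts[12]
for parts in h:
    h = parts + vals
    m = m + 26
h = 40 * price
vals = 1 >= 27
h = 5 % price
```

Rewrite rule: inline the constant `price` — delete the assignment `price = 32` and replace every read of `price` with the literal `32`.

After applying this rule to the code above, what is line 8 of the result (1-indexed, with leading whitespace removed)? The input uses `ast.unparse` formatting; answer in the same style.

Transformed code:
m = vals[28]
m *= parts[12]
for parts in h:
    h = parts + vals
    m = m + 26
h = 40 * 32
vals = 1 >= 27
h = 5 % 32

h = 5 % 32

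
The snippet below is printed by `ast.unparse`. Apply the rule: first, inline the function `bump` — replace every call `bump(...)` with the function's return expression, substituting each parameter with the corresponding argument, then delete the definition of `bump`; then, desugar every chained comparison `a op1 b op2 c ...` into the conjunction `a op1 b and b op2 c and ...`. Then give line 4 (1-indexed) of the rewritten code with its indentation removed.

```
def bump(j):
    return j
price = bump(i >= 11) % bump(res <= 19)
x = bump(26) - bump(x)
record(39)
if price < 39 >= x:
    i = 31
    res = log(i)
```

if price < 39 and 39 >= x:

Transformed code:
price = (i >= 11) % (res <= 19)
x = 26 - x
record(39)
if price < 39 and 39 >= x:
    i = 31
    res = log(i)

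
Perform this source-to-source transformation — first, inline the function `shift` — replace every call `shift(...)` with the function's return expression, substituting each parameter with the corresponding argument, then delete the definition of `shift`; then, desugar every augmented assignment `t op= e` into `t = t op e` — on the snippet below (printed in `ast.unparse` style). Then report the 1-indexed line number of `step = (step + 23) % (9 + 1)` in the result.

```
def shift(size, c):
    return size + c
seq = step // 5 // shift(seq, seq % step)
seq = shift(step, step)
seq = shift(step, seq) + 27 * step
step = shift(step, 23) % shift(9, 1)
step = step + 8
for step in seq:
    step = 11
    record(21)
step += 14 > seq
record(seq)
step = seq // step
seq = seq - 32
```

Transformed code:
seq = step // 5 // (seq + seq % step)
seq = step + step
seq = step + seq + 27 * step
step = (step + 23) % (9 + 1)
step = step + 8
for step in seq:
    step = 11
    record(21)
step = step + (14 > seq)
record(seq)
step = seq // step
seq = seq - 32

4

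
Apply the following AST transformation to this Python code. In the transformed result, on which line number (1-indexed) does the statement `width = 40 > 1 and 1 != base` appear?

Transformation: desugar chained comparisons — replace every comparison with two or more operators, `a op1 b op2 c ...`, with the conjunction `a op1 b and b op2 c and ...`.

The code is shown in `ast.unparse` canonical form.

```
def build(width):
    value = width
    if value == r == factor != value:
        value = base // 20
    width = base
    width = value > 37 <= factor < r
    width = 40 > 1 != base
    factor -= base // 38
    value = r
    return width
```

7

Transformed code:
def build(width):
    value = width
    if value == r and r == factor and (factor != value):
        value = base // 20
    width = base
    width = value > 37 and 37 <= factor and (factor < r)
    width = 40 > 1 and 1 != base
    factor -= base // 38
    value = r
    return width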